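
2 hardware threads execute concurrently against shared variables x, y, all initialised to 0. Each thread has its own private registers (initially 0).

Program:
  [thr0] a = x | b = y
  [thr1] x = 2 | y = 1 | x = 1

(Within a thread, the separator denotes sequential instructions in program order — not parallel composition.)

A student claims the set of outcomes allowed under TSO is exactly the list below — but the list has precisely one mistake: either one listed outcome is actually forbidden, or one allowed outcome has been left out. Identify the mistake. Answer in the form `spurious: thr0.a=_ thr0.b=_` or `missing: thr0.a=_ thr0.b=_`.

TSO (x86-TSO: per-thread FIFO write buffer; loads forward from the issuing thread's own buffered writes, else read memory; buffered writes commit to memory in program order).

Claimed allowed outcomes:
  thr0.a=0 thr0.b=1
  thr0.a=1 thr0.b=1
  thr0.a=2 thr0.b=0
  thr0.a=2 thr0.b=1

outcome vector order: (thr0.a,thr0.b)
TSO: 5 outcomes — {0/0; 0/1; 1/1; 2/0; 2/1}
TSO∖claimed = {0/0}

missing: thr0.a=0 thr0.b=0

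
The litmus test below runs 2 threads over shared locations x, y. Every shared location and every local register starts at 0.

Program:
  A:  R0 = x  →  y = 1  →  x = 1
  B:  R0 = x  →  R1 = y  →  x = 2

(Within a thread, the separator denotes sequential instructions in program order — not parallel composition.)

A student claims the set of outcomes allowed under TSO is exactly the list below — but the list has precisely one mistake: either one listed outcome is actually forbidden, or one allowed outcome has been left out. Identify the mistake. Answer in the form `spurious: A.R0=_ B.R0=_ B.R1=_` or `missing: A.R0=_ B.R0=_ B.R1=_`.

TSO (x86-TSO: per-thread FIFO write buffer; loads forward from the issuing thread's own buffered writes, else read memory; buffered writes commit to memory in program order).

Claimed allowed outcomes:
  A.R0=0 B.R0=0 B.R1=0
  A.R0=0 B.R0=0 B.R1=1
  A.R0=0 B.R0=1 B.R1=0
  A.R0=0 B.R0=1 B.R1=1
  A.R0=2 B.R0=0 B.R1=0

outcome vector order: (A.R0,B.R0,B.R1)
TSO: 4 outcomes — {(0,0,0), (0,0,1), (0,1,1), (2,0,0)}
claimed∖TSO = {(0,1,0)}

spurious: A.R0=0 B.R0=1 B.R1=0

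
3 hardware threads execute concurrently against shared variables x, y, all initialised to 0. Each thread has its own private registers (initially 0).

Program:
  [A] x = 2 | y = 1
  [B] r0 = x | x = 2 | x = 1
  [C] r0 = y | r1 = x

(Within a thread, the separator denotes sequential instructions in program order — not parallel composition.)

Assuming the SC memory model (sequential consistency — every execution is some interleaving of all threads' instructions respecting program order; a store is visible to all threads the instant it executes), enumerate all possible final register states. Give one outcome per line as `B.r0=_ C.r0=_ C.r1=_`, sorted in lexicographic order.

B.r0=0 C.r0=0 C.r1=0
B.r0=0 C.r0=0 C.r1=1
B.r0=0 C.r0=0 C.r1=2
B.r0=0 C.r0=1 C.r1=1
B.r0=0 C.r0=1 C.r1=2
B.r0=2 C.r0=0 C.r1=0
B.r0=2 C.r0=0 C.r1=1
B.r0=2 C.r0=0 C.r1=2
B.r0=2 C.r0=1 C.r1=1
B.r0=2 C.r0=1 C.r1=2

outcome vector order: (B.r0,C.r0,C.r1)
|SC outcomes| = 10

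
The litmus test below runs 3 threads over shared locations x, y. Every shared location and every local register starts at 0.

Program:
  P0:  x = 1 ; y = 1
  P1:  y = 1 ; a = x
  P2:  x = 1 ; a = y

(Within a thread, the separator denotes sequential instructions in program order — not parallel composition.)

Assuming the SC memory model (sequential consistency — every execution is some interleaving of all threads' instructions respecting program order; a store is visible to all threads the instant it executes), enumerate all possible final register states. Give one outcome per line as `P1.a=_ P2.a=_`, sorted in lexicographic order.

P1.a=0 P2.a=1
P1.a=1 P2.a=0
P1.a=1 P2.a=1

outcome vector order: (P1.a,P2.a)
|SC outcomes| = 3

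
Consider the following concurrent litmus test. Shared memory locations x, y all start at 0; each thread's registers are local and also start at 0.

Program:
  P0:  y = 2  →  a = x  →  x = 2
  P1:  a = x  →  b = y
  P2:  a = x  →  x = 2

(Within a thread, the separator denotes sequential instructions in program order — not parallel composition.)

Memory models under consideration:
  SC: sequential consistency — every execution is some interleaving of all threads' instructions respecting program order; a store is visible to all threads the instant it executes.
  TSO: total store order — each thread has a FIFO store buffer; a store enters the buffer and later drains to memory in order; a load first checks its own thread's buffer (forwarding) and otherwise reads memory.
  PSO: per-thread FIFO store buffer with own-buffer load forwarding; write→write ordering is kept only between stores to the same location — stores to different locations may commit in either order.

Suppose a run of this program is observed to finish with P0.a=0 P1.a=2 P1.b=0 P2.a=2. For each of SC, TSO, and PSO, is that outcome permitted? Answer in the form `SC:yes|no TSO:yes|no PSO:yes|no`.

SC:no TSO:no PSO:yes

outcome vector order: (P0.a,P1.a,P1.b,P2.a)
SC (10): <0 0 0 0>, <0 0 0 2>, <0 0 2 0>, <0 0 2 2>, <0 2 2 0>, <0 2 2 2>, <2 0 0 0>, <2 0 2 0>, <2 2 0 0>, <2 2 2 0>
TSO (11): <0 0 0 0>, <0 0 0 2>, <0 0 2 0>, <0 0 2 2>, <0 2 0 0>, <0 2 2 0>, <0 2 2 2>, <2 0 0 0>, <2 0 2 0>, <2 2 0 0>, <2 2 2 0>
PSO (12): <0 0 0 0>, <0 0 0 2>, <0 0 2 0>, <0 0 2 2>, <0 2 0 0>, <0 2 0 2>, <0 2 2 0>, <0 2 2 2>, <2 0 0 0>, <2 0 2 0>, <2 2 0 0>, <2 2 2 0>
target <0 2 0 2> ∈ {PSO}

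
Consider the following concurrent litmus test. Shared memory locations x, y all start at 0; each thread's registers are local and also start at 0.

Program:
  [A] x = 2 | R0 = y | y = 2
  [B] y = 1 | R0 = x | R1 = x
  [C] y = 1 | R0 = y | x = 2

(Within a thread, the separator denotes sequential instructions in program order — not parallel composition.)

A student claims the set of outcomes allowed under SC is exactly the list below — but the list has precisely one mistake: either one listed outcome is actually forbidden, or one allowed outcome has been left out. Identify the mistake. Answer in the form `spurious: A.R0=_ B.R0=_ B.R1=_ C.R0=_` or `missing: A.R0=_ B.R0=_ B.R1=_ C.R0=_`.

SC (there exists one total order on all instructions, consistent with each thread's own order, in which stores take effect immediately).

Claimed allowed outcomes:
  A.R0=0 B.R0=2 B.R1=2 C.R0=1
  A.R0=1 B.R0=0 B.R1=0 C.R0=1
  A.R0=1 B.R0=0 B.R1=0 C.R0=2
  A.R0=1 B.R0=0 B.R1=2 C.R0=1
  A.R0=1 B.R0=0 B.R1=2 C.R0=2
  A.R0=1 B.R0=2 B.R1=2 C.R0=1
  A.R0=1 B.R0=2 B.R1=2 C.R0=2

missing: A.R0=0 B.R0=2 B.R1=2 C.R0=2

outcome vector order: (A.R0,B.R0,B.R1,C.R0)
under SC → <0 2 2 1>; <0 2 2 2>; <1 0 0 1>; <1 0 0 2>; <1 0 2 1>; <1 0 2 2>; <1 2 2 1>; <1 2 2 2>
SC∖claimed = {<0 2 2 2>}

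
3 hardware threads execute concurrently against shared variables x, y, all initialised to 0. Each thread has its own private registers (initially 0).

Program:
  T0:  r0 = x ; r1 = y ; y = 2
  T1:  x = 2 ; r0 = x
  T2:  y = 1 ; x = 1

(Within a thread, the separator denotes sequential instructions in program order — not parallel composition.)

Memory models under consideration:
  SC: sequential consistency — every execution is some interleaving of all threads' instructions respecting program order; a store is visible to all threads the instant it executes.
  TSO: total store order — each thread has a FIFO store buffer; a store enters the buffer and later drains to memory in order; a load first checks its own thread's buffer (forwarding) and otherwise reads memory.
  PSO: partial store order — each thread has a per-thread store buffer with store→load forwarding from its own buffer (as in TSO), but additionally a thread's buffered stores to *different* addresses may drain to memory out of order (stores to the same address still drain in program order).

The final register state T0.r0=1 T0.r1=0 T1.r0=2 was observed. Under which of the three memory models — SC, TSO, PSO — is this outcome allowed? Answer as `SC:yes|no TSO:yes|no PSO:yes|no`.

outcome vector order: (T0.r0,T0.r1,T1.r0)
SC: 10 outcomes — {0/0/1, 0/0/2, 0/1/1, 0/1/2, 1/1/1, 1/1/2, 2/0/1, 2/0/2, 2/1/1, 2/1/2}
TSO: 10 outcomes — {0/0/1, 0/0/2, 0/1/1, 0/1/2, 1/1/1, 1/1/2, 2/0/1, 2/0/2, 2/1/1, 2/1/2}
PSO: 12 outcomes — {0/0/1, 0/0/2, 0/1/1, 0/1/2, 1/0/1, 1/0/2, 1/1/1, 1/1/2, 2/0/1, 2/0/2, 2/1/1, 2/1/2}
target 1/0/2 ∈ {PSO}

SC:no TSO:no PSO:yes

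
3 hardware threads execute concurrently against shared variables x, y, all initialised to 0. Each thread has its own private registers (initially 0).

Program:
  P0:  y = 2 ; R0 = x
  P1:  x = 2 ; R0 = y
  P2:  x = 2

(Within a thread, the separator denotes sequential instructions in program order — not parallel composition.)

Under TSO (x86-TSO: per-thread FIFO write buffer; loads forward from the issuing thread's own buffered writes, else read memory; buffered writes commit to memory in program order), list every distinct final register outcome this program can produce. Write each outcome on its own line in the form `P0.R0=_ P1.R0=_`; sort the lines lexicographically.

outcome vector order: (P0.R0,P1.R0)
|TSO outcomes| = 4

P0.R0=0 P1.R0=0
P0.R0=0 P1.R0=2
P0.R0=2 P1.R0=0
P0.R0=2 P1.R0=2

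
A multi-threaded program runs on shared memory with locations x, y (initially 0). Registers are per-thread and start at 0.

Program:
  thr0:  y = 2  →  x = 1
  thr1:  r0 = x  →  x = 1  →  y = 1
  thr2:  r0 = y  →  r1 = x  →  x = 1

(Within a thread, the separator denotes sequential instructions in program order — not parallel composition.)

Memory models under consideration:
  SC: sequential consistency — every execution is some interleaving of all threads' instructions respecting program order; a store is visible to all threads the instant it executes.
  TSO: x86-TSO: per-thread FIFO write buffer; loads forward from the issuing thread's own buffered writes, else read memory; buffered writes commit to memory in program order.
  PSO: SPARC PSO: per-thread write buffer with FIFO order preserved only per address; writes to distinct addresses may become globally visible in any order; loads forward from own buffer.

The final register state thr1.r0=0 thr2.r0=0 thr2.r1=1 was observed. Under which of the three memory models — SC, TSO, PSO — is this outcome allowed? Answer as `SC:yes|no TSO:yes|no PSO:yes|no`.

SC:yes TSO:yes PSO:yes

outcome vector order: (thr1.r0,thr2.r0,thr2.r1)
SC (10): 000, 001, 011, 020, 021, 100, 101, 111, 120, 121
TSO (10): 000, 001, 011, 020, 021, 100, 101, 111, 120, 121
PSO (11): 000, 001, 010, 011, 020, 021, 100, 101, 111, 120, 121
target 001 ∈ {SC,TSO,PSO}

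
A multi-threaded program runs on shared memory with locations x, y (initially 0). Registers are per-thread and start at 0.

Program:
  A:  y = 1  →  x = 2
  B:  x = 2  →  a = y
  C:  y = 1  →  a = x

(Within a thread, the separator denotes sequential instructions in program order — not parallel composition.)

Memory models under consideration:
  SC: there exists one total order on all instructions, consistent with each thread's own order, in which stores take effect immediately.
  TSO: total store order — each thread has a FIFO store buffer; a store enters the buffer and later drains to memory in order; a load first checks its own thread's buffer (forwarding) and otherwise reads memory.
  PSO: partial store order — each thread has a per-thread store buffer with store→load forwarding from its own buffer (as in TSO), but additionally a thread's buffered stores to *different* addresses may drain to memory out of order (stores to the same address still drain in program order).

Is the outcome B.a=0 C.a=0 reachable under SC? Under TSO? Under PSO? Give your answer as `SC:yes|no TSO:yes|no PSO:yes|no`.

outcome vector order: (B.a,C.a)
[SC] allowed = {<0 2>, <1 0>, <1 2>}
[TSO] allowed = {<0 0>, <0 2>, <1 0>, <1 2>}
[PSO] allowed = {<0 0>, <0 2>, <1 0>, <1 2>}
target <0 0> ∈ {TSO,PSO}

SC:no TSO:yes PSO:yes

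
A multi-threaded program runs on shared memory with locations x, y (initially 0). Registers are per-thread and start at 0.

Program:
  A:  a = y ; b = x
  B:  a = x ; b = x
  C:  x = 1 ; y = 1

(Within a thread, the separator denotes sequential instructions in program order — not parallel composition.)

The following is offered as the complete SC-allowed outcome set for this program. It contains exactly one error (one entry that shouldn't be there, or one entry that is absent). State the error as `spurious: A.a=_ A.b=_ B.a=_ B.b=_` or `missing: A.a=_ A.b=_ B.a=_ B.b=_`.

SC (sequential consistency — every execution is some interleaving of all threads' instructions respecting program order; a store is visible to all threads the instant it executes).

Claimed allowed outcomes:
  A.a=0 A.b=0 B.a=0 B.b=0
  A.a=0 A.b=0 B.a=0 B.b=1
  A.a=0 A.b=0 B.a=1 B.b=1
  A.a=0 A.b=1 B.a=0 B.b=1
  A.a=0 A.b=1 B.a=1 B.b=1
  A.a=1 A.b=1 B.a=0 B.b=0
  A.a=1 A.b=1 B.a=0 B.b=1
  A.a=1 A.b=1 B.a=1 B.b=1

outcome vector order: (A.a,A.b,B.a,B.b)
under SC → 0/0/0/0, 0/0/0/1, 0/0/1/1, 0/1/0/0, 0/1/0/1, 0/1/1/1, 1/1/0/0, 1/1/0/1, 1/1/1/1
SC∖claimed = {0/1/0/0}

missing: A.a=0 A.b=1 B.a=0 B.b=0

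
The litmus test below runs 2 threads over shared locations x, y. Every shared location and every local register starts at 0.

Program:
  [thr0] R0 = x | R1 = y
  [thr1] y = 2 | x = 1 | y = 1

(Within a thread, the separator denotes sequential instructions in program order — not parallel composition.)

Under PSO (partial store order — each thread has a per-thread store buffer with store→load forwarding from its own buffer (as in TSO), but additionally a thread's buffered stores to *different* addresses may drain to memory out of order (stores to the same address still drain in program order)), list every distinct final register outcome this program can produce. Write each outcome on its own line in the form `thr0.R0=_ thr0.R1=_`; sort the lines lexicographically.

thr0.R0=0 thr0.R1=0
thr0.R0=0 thr0.R1=1
thr0.R0=0 thr0.R1=2
thr0.R0=1 thr0.R1=0
thr0.R0=1 thr0.R1=1
thr0.R0=1 thr0.R1=2

outcome vector order: (thr0.R0,thr0.R1)
|PSO outcomes| = 6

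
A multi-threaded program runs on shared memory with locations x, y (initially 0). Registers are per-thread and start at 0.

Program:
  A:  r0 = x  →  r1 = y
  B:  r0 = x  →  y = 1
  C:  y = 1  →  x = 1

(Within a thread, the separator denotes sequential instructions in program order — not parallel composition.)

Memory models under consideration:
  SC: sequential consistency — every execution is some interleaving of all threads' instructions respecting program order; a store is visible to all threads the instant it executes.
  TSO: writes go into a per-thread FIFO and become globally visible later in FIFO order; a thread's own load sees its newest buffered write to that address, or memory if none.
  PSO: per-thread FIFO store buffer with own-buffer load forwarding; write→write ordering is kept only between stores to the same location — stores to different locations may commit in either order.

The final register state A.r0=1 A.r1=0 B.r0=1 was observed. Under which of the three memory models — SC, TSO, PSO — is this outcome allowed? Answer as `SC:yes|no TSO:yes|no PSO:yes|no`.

outcome vector order: (A.r0,A.r1,B.r0)
[SC] allowed = {000 001 010 011 110 111}
[TSO] allowed = {000 001 010 011 110 111}
[PSO] allowed = {000 001 010 011 100 101 110 111}
target 101 ∈ {PSO}

SC:no TSO:no PSO:yes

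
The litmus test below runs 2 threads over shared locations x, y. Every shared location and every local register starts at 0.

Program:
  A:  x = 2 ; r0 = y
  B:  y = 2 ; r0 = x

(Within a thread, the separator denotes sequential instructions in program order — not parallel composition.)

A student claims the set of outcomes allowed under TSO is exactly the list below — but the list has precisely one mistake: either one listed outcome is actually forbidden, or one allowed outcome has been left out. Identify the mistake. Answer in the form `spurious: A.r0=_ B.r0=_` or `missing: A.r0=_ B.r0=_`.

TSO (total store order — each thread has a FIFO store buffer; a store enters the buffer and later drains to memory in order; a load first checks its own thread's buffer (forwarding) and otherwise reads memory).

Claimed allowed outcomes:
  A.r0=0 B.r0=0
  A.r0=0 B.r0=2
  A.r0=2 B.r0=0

missing: A.r0=2 B.r0=2

outcome vector order: (A.r0,B.r0)
TSO: 4 outcomes — {<0 0> <0 2> <2 0> <2 2>}
TSO∖claimed = {<2 2>}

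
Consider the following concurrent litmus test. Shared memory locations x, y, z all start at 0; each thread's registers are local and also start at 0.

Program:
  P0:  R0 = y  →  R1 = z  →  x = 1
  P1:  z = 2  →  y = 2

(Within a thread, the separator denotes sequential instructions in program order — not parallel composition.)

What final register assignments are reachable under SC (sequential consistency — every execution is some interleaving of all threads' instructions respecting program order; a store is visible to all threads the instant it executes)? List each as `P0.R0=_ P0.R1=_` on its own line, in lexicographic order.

P0.R0=0 P0.R1=0
P0.R0=0 P0.R1=2
P0.R0=2 P0.R1=2

outcome vector order: (P0.R0,P0.R1)
|SC outcomes| = 3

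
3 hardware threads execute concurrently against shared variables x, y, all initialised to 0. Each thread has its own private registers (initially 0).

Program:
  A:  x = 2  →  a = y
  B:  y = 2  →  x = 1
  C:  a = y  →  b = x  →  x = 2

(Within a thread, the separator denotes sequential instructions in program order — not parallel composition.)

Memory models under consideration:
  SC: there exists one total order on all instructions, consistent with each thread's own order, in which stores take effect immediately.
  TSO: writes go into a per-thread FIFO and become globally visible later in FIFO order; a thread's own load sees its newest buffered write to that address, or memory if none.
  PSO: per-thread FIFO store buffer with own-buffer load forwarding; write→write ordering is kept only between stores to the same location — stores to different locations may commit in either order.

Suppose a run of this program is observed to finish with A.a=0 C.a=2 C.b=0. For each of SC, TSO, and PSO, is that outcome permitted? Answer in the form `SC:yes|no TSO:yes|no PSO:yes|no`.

SC:no TSO:yes PSO:yes

outcome vector order: (A.a,C.a,C.b)
[SC] allowed = {<0 0 0>, <0 0 1>, <0 0 2>, <0 2 1>, <0 2 2>, <2 0 0>, <2 0 1>, <2 0 2>, <2 2 0>, <2 2 1>, <2 2 2>}
[TSO] allowed = {<0 0 0>, <0 0 1>, <0 0 2>, <0 2 0>, <0 2 1>, <0 2 2>, <2 0 0>, <2 0 1>, <2 0 2>, <2 2 0>, <2 2 1>, <2 2 2>}
[PSO] allowed = {<0 0 0>, <0 0 1>, <0 0 2>, <0 2 0>, <0 2 1>, <0 2 2>, <2 0 0>, <2 0 1>, <2 0 2>, <2 2 0>, <2 2 1>, <2 2 2>}
target <0 2 0> ∈ {TSO,PSO}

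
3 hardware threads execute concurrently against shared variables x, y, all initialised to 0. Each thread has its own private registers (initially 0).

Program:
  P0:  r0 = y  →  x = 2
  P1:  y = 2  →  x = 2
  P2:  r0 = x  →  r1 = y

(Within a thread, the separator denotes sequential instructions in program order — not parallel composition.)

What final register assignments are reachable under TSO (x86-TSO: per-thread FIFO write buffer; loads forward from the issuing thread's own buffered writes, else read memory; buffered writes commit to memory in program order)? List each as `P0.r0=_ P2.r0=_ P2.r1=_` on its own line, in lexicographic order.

outcome vector order: (P0.r0,P2.r0,P2.r1)
|TSO outcomes| = 7

P0.r0=0 P2.r0=0 P2.r1=0
P0.r0=0 P2.r0=0 P2.r1=2
P0.r0=0 P2.r0=2 P2.r1=0
P0.r0=0 P2.r0=2 P2.r1=2
P0.r0=2 P2.r0=0 P2.r1=0
P0.r0=2 P2.r0=0 P2.r1=2
P0.r0=2 P2.r0=2 P2.r1=2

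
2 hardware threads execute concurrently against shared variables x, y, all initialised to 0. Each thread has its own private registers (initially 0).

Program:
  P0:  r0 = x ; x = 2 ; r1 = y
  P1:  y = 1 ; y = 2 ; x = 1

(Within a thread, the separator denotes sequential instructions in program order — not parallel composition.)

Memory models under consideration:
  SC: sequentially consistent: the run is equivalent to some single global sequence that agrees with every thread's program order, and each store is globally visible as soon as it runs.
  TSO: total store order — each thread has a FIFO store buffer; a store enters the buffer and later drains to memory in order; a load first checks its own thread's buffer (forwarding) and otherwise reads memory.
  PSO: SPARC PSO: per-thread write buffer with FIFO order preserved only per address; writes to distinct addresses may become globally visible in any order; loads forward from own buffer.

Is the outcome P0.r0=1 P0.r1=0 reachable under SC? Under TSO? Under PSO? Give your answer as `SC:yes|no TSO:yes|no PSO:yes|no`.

SC:no TSO:no PSO:yes

outcome vector order: (P0.r0,P0.r1)
[SC] allowed = {0/0 0/1 0/2 1/2}
[TSO] allowed = {0/0 0/1 0/2 1/2}
[PSO] allowed = {0/0 0/1 0/2 1/0 1/1 1/2}
target 1/0 ∈ {PSO}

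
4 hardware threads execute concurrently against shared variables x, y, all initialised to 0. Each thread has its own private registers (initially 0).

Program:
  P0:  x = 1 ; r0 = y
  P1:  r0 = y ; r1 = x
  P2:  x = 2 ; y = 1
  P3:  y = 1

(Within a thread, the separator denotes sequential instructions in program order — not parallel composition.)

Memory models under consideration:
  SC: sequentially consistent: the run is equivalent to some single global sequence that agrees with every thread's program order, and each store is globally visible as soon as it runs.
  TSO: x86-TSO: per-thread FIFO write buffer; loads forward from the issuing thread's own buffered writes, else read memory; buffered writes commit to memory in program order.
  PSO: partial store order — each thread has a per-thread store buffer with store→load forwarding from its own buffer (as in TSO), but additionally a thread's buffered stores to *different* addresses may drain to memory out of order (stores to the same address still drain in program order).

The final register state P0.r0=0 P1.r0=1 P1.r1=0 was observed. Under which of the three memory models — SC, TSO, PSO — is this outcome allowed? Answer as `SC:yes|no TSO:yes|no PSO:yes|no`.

outcome vector order: (P0.r0,P1.r0,P1.r1)
[SC] allowed = {0/0/0 0/0/1 0/0/2 0/1/1 0/1/2 1/0/0 1/0/1 1/0/2 1/1/0 1/1/1 1/1/2}
[TSO] allowed = {0/0/0 0/0/1 0/0/2 0/1/0 0/1/1 0/1/2 1/0/0 1/0/1 1/0/2 1/1/0 1/1/1 1/1/2}
[PSO] allowed = {0/0/0 0/0/1 0/0/2 0/1/0 0/1/1 0/1/2 1/0/0 1/0/1 1/0/2 1/1/0 1/1/1 1/1/2}
target 0/1/0 ∈ {TSO,PSO}

SC:no TSO:yes PSO:yes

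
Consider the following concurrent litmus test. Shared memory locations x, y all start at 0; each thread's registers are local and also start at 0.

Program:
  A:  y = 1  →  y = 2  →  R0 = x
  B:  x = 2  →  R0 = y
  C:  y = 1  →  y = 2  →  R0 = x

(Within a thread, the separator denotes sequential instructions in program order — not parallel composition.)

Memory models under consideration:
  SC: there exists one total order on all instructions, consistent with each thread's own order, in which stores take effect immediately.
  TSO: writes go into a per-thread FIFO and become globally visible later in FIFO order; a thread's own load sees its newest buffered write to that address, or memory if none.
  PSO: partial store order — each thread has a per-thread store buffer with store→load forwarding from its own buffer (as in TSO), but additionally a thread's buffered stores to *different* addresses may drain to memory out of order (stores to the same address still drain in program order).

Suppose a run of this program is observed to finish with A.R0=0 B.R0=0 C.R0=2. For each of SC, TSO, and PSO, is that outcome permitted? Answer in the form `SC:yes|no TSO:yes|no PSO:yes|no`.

outcome vector order: (A.R0,B.R0,C.R0)
[SC] allowed = {0/1/2, 0/2/0, 0/2/2, 2/0/2, 2/1/0, 2/1/2, 2/2/0, 2/2/2}
[TSO] allowed = {0/0/0, 0/0/2, 0/1/0, 0/1/2, 0/2/0, 0/2/2, 2/0/0, 2/0/2, 2/1/0, 2/1/2, 2/2/0, 2/2/2}
[PSO] allowed = {0/0/0, 0/0/2, 0/1/0, 0/1/2, 0/2/0, 0/2/2, 2/0/0, 2/0/2, 2/1/0, 2/1/2, 2/2/0, 2/2/2}
target 0/0/2 ∈ {TSO,PSO}

SC:no TSO:yes PSO:yes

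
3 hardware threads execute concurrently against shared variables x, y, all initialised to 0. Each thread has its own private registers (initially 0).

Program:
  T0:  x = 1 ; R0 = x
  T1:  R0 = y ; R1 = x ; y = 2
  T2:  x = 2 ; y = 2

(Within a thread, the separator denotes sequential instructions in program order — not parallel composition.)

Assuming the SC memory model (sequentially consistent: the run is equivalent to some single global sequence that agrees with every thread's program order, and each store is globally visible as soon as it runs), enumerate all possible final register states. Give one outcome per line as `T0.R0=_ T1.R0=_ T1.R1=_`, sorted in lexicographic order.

T0.R0=1 T1.R0=0 T1.R1=0
T0.R0=1 T1.R0=0 T1.R1=1
T0.R0=1 T1.R0=0 T1.R1=2
T0.R0=1 T1.R0=2 T1.R1=1
T0.R0=1 T1.R0=2 T1.R1=2
T0.R0=2 T1.R0=0 T1.R1=0
T0.R0=2 T1.R0=0 T1.R1=1
T0.R0=2 T1.R0=0 T1.R1=2
T0.R0=2 T1.R0=2 T1.R1=2

outcome vector order: (T0.R0,T1.R0,T1.R1)
|SC outcomes| = 9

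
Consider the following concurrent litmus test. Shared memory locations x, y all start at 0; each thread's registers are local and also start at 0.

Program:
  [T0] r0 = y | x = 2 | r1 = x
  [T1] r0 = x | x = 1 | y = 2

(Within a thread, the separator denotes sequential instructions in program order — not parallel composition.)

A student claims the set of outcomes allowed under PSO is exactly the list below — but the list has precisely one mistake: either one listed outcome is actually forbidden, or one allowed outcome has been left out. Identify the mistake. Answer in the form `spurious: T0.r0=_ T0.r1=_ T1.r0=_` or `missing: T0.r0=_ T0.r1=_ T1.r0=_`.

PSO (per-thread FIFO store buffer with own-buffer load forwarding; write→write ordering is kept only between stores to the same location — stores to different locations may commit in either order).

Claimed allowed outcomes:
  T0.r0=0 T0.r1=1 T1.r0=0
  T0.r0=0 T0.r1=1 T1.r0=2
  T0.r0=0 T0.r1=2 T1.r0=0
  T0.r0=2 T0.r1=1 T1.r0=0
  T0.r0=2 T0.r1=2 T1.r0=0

missing: T0.r0=0 T0.r1=2 T1.r0=2

outcome vector order: (T0.r0,T0.r1,T1.r0)
[PSO] allowed = {(0,1,0), (0,1,2), (0,2,0), (0,2,2), (2,1,0), (2,2,0)}
PSO∖claimed = {(0,2,2)}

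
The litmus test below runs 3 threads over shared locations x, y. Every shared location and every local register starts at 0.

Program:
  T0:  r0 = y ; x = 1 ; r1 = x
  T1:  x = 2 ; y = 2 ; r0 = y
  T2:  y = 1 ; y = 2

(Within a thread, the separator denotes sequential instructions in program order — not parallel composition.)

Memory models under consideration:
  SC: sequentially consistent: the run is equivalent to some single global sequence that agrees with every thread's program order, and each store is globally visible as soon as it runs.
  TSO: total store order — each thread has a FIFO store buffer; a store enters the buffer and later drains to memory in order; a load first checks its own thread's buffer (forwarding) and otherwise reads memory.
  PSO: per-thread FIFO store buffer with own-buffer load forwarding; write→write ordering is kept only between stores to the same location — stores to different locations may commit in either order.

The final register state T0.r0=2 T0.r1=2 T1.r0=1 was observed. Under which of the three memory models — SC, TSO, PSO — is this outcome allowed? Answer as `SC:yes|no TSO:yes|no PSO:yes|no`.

outcome vector order: (T0.r0,T0.r1,T1.r0)
[SC] allowed = {(0,1,1); (0,1,2); (0,2,1); (0,2,2); (1,1,1); (1,1,2); (1,2,2); (2,1,1); (2,1,2); (2,2,2)}
[TSO] allowed = {(0,1,1); (0,1,2); (0,2,1); (0,2,2); (1,1,1); (1,1,2); (1,2,2); (2,1,1); (2,1,2); (2,2,2)}
[PSO] allowed = {(0,1,1); (0,1,2); (0,2,1); (0,2,2); (1,1,1); (1,1,2); (1,2,1); (1,2,2); (2,1,1); (2,1,2); (2,2,1); (2,2,2)}
target (2,2,1) ∈ {PSO}

SC:no TSO:no PSO:yes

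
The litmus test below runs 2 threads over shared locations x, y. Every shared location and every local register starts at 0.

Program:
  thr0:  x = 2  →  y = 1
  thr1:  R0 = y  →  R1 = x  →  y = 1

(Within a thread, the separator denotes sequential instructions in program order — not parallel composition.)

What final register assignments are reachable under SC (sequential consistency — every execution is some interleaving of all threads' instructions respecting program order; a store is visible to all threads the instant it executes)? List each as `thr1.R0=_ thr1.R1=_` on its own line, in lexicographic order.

thr1.R0=0 thr1.R1=0
thr1.R0=0 thr1.R1=2
thr1.R0=1 thr1.R1=2

outcome vector order: (thr1.R0,thr1.R1)
|SC outcomes| = 3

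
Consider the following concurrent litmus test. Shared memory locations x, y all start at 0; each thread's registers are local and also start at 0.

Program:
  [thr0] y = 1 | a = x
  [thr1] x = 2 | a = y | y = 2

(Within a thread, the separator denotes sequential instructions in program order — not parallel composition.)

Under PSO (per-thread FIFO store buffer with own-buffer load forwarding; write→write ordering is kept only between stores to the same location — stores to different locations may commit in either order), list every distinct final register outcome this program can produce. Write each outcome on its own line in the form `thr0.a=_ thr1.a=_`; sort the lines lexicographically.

thr0.a=0 thr1.a=0
thr0.a=0 thr1.a=1
thr0.a=2 thr1.a=0
thr0.a=2 thr1.a=1

outcome vector order: (thr0.a,thr1.a)
|PSO outcomes| = 4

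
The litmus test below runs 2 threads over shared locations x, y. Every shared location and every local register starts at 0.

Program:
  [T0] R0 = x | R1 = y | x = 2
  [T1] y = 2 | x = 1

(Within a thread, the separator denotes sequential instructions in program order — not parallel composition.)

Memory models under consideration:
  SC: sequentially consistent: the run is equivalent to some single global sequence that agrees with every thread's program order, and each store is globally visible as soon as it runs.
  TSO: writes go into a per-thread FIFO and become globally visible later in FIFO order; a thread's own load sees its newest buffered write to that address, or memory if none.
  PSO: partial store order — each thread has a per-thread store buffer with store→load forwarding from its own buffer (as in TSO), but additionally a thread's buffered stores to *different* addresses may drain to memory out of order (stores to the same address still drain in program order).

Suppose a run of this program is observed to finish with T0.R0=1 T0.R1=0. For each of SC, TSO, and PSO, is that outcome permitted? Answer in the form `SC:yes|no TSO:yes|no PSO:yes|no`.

outcome vector order: (T0.R0,T0.R1)
under SC → 0/0; 0/2; 1/2
under TSO → 0/0; 0/2; 1/2
under PSO → 0/0; 0/2; 1/0; 1/2
target 1/0 ∈ {PSO}

SC:no TSO:no PSO:yes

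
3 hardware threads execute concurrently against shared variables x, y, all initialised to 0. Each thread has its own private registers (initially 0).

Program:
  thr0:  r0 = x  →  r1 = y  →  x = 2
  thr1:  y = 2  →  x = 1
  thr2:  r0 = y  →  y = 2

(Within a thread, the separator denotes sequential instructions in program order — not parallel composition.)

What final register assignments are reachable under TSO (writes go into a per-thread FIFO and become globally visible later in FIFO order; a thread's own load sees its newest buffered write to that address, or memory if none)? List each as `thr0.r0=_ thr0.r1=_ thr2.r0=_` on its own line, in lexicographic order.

outcome vector order: (thr0.r0,thr0.r1,thr2.r0)
|TSO outcomes| = 6

thr0.r0=0 thr0.r1=0 thr2.r0=0
thr0.r0=0 thr0.r1=0 thr2.r0=2
thr0.r0=0 thr0.r1=2 thr2.r0=0
thr0.r0=0 thr0.r1=2 thr2.r0=2
thr0.r0=1 thr0.r1=2 thr2.r0=0
thr0.r0=1 thr0.r1=2 thr2.r0=2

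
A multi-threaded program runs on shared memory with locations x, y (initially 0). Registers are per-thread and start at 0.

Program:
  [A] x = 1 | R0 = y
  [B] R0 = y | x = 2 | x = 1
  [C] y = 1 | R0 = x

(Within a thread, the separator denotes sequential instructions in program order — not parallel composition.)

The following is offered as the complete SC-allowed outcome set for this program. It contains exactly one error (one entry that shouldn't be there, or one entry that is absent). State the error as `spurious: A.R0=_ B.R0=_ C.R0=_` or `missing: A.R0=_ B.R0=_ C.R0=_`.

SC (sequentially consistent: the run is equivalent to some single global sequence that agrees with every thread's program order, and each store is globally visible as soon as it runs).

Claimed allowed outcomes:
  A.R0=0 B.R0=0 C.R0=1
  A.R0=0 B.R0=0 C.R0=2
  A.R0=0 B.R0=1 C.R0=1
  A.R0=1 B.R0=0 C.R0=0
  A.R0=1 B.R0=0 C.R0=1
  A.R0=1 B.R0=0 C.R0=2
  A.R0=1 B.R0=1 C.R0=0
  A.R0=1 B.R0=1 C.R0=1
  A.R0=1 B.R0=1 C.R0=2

missing: A.R0=0 B.R0=1 C.R0=2

outcome vector order: (A.R0,B.R0,C.R0)
SC (10): <0 0 1>; <0 0 2>; <0 1 1>; <0 1 2>; <1 0 0>; <1 0 1>; <1 0 2>; <1 1 0>; <1 1 1>; <1 1 2>
SC∖claimed = {<0 1 2>}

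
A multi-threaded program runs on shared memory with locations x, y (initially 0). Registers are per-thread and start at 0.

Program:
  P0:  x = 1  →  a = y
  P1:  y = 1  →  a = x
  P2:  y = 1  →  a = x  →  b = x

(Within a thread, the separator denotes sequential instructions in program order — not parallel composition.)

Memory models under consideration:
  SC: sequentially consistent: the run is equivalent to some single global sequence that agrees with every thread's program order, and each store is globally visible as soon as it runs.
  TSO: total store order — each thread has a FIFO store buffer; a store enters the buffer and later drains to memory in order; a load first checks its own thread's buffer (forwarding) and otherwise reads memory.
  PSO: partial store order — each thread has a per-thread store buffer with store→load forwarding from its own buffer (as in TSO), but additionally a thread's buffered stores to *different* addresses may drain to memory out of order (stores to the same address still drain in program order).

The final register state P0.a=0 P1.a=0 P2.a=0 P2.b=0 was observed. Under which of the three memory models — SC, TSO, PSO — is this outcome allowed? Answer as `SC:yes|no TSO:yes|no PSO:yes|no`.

SC:no TSO:yes PSO:yes

outcome vector order: (P0.a,P1.a,P2.a,P2.b)
SC: 7 outcomes — {0111; 1000; 1001; 1011; 1100; 1101; 1111}
TSO: 12 outcomes — {0000; 0001; 0011; 0100; 0101; 0111; 1000; 1001; 1011; 1100; 1101; 1111}
PSO: 12 outcomes — {0000; 0001; 0011; 0100; 0101; 0111; 1000; 1001; 1011; 1100; 1101; 1111}
target 0000 ∈ {TSO,PSO}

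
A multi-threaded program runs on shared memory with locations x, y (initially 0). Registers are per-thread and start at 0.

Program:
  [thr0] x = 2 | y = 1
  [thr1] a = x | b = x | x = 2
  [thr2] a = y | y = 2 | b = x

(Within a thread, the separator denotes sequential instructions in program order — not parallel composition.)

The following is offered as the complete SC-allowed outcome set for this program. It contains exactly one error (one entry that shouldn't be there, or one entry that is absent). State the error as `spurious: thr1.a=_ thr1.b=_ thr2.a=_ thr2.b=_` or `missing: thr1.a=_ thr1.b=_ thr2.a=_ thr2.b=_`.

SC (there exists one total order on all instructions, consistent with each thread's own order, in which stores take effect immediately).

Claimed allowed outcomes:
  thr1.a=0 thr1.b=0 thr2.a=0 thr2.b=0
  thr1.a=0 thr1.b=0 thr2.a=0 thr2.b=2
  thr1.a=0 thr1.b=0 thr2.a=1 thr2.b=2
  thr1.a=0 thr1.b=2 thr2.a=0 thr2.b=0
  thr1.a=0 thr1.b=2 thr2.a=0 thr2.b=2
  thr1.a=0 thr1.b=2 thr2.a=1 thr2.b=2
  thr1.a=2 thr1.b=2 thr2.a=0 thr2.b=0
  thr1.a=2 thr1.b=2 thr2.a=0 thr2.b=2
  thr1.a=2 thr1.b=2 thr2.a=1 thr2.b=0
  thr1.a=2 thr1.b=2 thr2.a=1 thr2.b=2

outcome vector order: (thr1.a,thr1.b,thr2.a,thr2.b)
[SC] allowed = {<0 0 0 0> <0 0 0 2> <0 0 1 2> <0 2 0 0> <0 2 0 2> <0 2 1 2> <2 2 0 0> <2 2 0 2> <2 2 1 2>}
claimed∖SC = {<2 2 1 0>}

spurious: thr1.a=2 thr1.b=2 thr2.a=1 thr2.b=0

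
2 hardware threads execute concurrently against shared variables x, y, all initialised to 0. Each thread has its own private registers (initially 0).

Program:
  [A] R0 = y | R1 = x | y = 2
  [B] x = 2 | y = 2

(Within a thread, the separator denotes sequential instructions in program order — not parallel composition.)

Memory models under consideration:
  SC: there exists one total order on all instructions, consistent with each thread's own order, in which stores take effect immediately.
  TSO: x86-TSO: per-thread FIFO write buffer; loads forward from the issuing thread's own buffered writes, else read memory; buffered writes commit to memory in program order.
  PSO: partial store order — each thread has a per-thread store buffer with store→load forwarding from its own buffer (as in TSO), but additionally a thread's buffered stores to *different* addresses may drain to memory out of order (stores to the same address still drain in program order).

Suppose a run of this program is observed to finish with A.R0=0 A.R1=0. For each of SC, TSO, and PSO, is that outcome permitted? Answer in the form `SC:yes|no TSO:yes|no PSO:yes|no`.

SC:yes TSO:yes PSO:yes

outcome vector order: (A.R0,A.R1)
under SC → 0/0 0/2 2/2
under TSO → 0/0 0/2 2/2
under PSO → 0/0 0/2 2/0 2/2
target 0/0 ∈ {SC,TSO,PSO}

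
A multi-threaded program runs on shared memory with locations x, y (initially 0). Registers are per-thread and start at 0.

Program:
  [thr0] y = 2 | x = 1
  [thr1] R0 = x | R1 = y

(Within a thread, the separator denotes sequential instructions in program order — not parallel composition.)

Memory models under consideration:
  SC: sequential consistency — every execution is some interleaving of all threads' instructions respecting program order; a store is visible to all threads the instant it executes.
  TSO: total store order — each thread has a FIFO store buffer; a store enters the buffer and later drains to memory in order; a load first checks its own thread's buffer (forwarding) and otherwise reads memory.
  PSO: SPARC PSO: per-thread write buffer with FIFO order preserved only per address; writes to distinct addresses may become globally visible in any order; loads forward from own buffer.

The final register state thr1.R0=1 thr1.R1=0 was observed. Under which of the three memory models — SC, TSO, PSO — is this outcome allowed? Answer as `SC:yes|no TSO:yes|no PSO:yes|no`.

SC:no TSO:no PSO:yes

outcome vector order: (thr1.R0,thr1.R1)
[SC] allowed = {00 02 12}
[TSO] allowed = {00 02 12}
[PSO] allowed = {00 02 10 12}
target 10 ∈ {PSO}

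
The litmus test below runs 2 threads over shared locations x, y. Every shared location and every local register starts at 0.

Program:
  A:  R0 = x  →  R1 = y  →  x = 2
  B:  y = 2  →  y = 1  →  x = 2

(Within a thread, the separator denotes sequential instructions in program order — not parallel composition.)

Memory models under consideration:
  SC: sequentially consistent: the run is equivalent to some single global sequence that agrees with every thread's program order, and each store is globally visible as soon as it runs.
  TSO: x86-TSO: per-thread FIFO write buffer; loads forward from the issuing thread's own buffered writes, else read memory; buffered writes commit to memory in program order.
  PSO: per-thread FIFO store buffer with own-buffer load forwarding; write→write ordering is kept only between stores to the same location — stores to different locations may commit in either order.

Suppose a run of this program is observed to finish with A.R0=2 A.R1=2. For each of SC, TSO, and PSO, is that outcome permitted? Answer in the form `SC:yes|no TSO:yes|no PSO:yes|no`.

SC:no TSO:no PSO:yes

outcome vector order: (A.R0,A.R1)
[SC] allowed = {(0,0), (0,1), (0,2), (2,1)}
[TSO] allowed = {(0,0), (0,1), (0,2), (2,1)}
[PSO] allowed = {(0,0), (0,1), (0,2), (2,0), (2,1), (2,2)}
target (2,2) ∈ {PSO}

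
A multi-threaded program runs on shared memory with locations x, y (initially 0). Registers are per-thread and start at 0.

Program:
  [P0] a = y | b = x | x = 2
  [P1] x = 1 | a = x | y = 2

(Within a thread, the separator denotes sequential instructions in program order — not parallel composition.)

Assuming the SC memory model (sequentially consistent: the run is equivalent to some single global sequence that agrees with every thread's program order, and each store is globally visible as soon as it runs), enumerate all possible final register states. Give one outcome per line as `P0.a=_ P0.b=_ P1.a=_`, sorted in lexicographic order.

outcome vector order: (P0.a,P0.b,P1.a)
|SC outcomes| = 5

P0.a=0 P0.b=0 P1.a=1
P0.a=0 P0.b=0 P1.a=2
P0.a=0 P0.b=1 P1.a=1
P0.a=0 P0.b=1 P1.a=2
P0.a=2 P0.b=1 P1.a=1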